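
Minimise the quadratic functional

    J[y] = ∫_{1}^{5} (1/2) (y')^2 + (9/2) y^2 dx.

The Lagrangian is L = (1/2) (y')^2 + (9/2) y^2.
Compute ∂L/∂y = 9y, ∂L/∂y' = y'.
The Euler-Lagrange equation d/dx(∂L/∂y') − ∂L/∂y = 0 reduces to
    y'' − 9 y = 0.
Its general solution is
    y(x) = A e^(3x) + B e^(−3x),
with A, B fixed by the endpoint conditions.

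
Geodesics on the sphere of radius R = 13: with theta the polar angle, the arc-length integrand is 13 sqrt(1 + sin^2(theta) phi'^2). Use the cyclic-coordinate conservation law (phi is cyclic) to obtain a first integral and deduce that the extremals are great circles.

On the sphere of radius R = 13 with spherical coordinates (θ, φ), the induced metric is
    ds^2 = 169(dθ^2 + sin^2(θ) dφ^2).
Parameterise by θ; the arc-length functional is
    J[φ] = ∫ 13 sqrt(1 + sin^2(θ) (dφ/dθ)^2) dθ,
so L = 13 sqrt(1 + sin^2(θ) φ'^2). Compute
    ∂L/∂φ = 0  (L has no explicit φ dependence),
    ∂L/∂φ' = 13 sin^2(θ) φ' / sqrt(1 + sin^2(θ) φ'^2).
Since ∂L/∂φ = 0, the Euler-Lagrange equation
    d/dθ(∂L/∂φ') − ∂L/∂φ = 0
reduces to d/dθ(∂L/∂φ') = 0, i.e. the momentum conjugate to φ is conserved:
    13 sin^2(θ) φ' / sqrt(1 + sin^2(θ) φ'^2) = C.
The overall factor of 13 is constant, so dividing through gives Clairaut's relation sin^2(θ) φ' / sqrt(1 + sin^2(θ) φ'^2) = C' (with C' = C/13). Solving for φ' and integrating gives the great-circle family
    cot(θ) = A cos(φ − φ_0),
i.e. the intersection of the sphere with a plane through the origin. The two constants A and φ_0 (equivalently C and one phase) are fixed by the two endpoint conditions.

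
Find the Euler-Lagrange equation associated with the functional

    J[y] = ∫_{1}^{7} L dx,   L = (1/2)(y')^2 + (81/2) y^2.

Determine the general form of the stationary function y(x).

The Lagrangian is L = (1/2)(y')^2 + (81/2) y^2.
∂L/∂y = 81y.
∂L/∂y' = y'.
The Euler-Lagrange equation d/dx(∂L/∂y') − ∂L/∂y = 0 becomes:
    y'' - 81 y = 0
General solution: y(x) = A e^(9x) + B e^(-9x), where A and B are arbitrary constants fixed by the endpoint conditions.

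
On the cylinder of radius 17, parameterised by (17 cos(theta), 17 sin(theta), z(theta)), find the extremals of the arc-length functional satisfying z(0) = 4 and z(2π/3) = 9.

Parameterise the cylinder of radius R = 17 as
    r(θ) = (17 cos θ, 17 sin θ, z(θ)).
The arc-length element is
    ds = sqrt(289 + (dz/dθ)^2) dθ,
so the Lagrangian is L = sqrt(289 + z'^2).
L depends on z' only, not on z or θ, so ∂L/∂z = 0 and
    ∂L/∂z' = z' / sqrt(289 + z'^2).
The Euler-Lagrange equation gives
    d/dθ( z' / sqrt(289 + z'^2) ) = 0,
so z' is constant. Integrating once:
    z(θ) = a θ + b,
a helix on the cylinder (a straight line when the cylinder is unrolled). The constants a, b are determined by the endpoint conditions.
With endpoint conditions z(0) = 4 and z(2π/3) = 9: from z(0) = b we get b = 4, and a·2π/3 + 4 = 9 gives a = 15/(2π), so
    z(θ) = (15/(2π)) θ + 4.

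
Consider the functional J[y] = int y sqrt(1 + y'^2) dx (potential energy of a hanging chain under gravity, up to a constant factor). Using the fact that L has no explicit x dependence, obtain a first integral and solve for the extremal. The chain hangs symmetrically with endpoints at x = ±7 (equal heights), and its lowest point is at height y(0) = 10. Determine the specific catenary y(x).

The Lagrangian L(y, y') = y sqrt(1 + y'^2) has no explicit x dependence, so the Beltrami identity applies:
    L − y' ∂L/∂y' = C.
Compute ∂L/∂y' = y · y' / sqrt(1 + y'^2). Then
    L − y' ∂L/∂y'
    = y sqrt(1 + y'^2) − y · y'^2 / sqrt(1 + y'^2)
    = y (1 + y'^2 − y'^2) / sqrt(1 + y'^2)
    = y / sqrt(1 + y'^2) = C.
Squaring gives y^2 = C^2 (1 + y'^2), i.e.
    y'^2 = y^2 / C^2 − 1.
Separating variables,
    dy / sqrt(y^2 − C^2) = dx / C,
and integrating gives arccosh(y / C) = (x − a)/C, so
    y(x) = C cosh((x − a)/C),
the catenary. The constants C and a are fixed by the two endpoint conditions (and, for the hanging-chain problem, the length constraint selects C).
Now fit the given data. The endpoints x = ±7 are symmetric at equal height, so the catenary is even about its minimum: a = 0 and y(x) = C cosh(x/C). The lowest point is y(0) = C cosh(0) = C, and we are told y(0) = 10, so C = 10. Therefore
    y(x) = 10 cosh(x/10),
and at the endpoints
    y(±7) = 10 cosh(7/10).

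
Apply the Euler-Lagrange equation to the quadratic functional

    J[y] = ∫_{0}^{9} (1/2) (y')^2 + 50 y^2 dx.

The Lagrangian is L = (1/2) (y')^2 + 50 y^2.
Compute ∂L/∂y = 100y, ∂L/∂y' = y'.
The Euler-Lagrange equation d/dx(∂L/∂y') − ∂L/∂y = 0 reduces to
    y'' − 100 y = 0.
Its general solution is
    y(x) = A e^(10x) + B e^(−10x),
with A, B fixed by the endpoint conditions.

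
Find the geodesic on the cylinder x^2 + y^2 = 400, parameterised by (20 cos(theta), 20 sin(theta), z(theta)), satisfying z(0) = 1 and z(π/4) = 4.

Parameterise the cylinder of radius R = 20 as
    r(θ) = (20 cos θ, 20 sin θ, z(θ)).
The arc-length element is
    ds = sqrt(400 + (dz/dθ)^2) dθ,
so the Lagrangian is L = sqrt(400 + z'^2).
L depends on z' only, not on z or θ, so ∂L/∂z = 0 and
    ∂L/∂z' = z' / sqrt(400 + z'^2).
The Euler-Lagrange equation gives
    d/dθ( z' / sqrt(400 + z'^2) ) = 0,
so z' is constant. Integrating once:
    z(θ) = a θ + b,
a helix on the cylinder (a straight line when the cylinder is unrolled). The constants a, b are determined by the endpoint conditions.
With endpoint conditions z(0) = 1 and z(π/4) = 4: from z(0) = b we get b = 1, and a·π/4 + 1 = 4 gives a = 12/π, so
    z(θ) = (12/π) θ + 1.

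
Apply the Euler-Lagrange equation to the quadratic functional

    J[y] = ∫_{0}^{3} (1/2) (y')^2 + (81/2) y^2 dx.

The Lagrangian is L = (1/2) (y')^2 + (81/2) y^2.
Compute ∂L/∂y = 81y, ∂L/∂y' = y'.
The Euler-Lagrange equation d/dx(∂L/∂y') − ∂L/∂y = 0 reduces to
    y'' − 81 y = 0.
Its general solution is
    y(x) = A e^(9x) + B e^(−9x),
with A, B fixed by the endpoint conditions.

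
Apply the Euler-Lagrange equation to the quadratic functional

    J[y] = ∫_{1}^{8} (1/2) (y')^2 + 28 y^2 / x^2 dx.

The Lagrangian is L = (1/2) (y')^2 + 28 y^2 / x^2.
Compute ∂L/∂y = 56y/x^2, ∂L/∂y' = y'.
The Euler-Lagrange equation d/dx(∂L/∂y') − ∂L/∂y = 0 reduces to
    y'' − 56/x^2 · y = 0  (x > 0).
Its general solution is
    y(x) = A x^8 + B x^(-7),
with A, B fixed by the endpoint conditions.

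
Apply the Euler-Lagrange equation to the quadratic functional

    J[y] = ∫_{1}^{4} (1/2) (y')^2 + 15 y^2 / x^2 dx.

The Lagrangian is L = (1/2) (y')^2 + 15 y^2 / x^2.
Compute ∂L/∂y = 30y/x^2, ∂L/∂y' = y'.
The Euler-Lagrange equation d/dx(∂L/∂y') − ∂L/∂y = 0 reduces to
    y'' − 30/x^2 · y = 0  (x > 0).
Its general solution is
    y(x) = A x^6 + B x^(-5),
with A, B fixed by the endpoint conditions.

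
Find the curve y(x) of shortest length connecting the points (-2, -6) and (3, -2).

Arc-length functional: J[y] = ∫ sqrt(1 + (y')^2) dx.
Lagrangian L = sqrt(1 + (y')^2) has no explicit y dependence, so ∂L/∂y = 0 and the Euler-Lagrange equation gives
    d/dx( y' / sqrt(1 + (y')^2) ) = 0  ⇒  y' / sqrt(1 + (y')^2) = const.
Hence y' is constant, so y(x) is affine.
Fitting the endpoints (-2, -6) and (3, -2):
    slope m = ((-2) − (-6)) / (3 − (-2)) = 4/5,
    intercept c = (-6) − m·(-2) = -22/5.
Extremal: y(x) = (4/5) x - 22/5.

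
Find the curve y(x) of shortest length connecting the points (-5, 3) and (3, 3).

Arc-length functional: J[y] = ∫ sqrt(1 + (y')^2) dx.
Lagrangian L = sqrt(1 + (y')^2) has no explicit y dependence, so ∂L/∂y = 0 and the Euler-Lagrange equation gives
    d/dx( y' / sqrt(1 + (y')^2) ) = 0  ⇒  y' / sqrt(1 + (y')^2) = const.
Hence y' is constant, so y(x) is affine.
Fitting the endpoints (-5, 3) and (3, 3):
    slope m = (3 − 3) / (3 − (-5)) = 0,
    intercept c = 3 − m·(-5) = 3.
Extremal: y(x) = 3.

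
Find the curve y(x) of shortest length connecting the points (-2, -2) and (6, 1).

Arc-length functional: J[y] = ∫ sqrt(1 + (y')^2) dx.
Lagrangian L = sqrt(1 + (y')^2) has no explicit y dependence, so ∂L/∂y = 0 and the Euler-Lagrange equation gives
    d/dx( y' / sqrt(1 + (y')^2) ) = 0  ⇒  y' / sqrt(1 + (y')^2) = const.
Hence y' is constant, so y(x) is affine.
Fitting the endpoints (-2, -2) and (6, 1):
    slope m = (1 − (-2)) / (6 − (-2)) = 3/8,
    intercept c = (-2) − m·(-2) = -5/4.
Extremal: y(x) = (3/8) x - 5/4.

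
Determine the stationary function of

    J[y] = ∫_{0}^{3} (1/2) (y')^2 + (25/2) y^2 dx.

The Lagrangian is L = (1/2) (y')^2 + (25/2) y^2.
Compute ∂L/∂y = 25y, ∂L/∂y' = y'.
The Euler-Lagrange equation d/dx(∂L/∂y') − ∂L/∂y = 0 reduces to
    y'' − 25 y = 0.
Its general solution is
    y(x) = A e^(5x) + B e^(−5x),
with A, B fixed by the endpoint conditions.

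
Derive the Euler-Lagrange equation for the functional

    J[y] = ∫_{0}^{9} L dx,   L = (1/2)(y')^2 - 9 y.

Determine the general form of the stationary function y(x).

The Lagrangian is L = (1/2)(y')^2 - 9 y.
∂L/∂y = -9.
∂L/∂y' = y'.
The Euler-Lagrange equation d/dx(∂L/∂y') − ∂L/∂y = 0 becomes:
    y'' + 9 = 0
General solution: y(x) = -(9/2) x^2 + A x + B, where A and B are arbitrary constants fixed by the endpoint conditions.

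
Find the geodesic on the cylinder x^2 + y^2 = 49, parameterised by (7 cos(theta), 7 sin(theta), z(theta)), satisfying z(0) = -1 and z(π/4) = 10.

Parameterise the cylinder of radius R = 7 as
    r(θ) = (7 cos θ, 7 sin θ, z(θ)).
The arc-length element is
    ds = sqrt(49 + (dz/dθ)^2) dθ,
so the Lagrangian is L = sqrt(49 + z'^2).
L depends on z' only, not on z or θ, so ∂L/∂z = 0 and
    ∂L/∂z' = z' / sqrt(49 + z'^2).
The Euler-Lagrange equation gives
    d/dθ( z' / sqrt(49 + z'^2) ) = 0,
so z' is constant. Integrating once:
    z(θ) = a θ + b,
a helix on the cylinder (a straight line when the cylinder is unrolled). The constants a, b are determined by the endpoint conditions.
With endpoint conditions z(0) = -1 and z(π/4) = 10: from z(0) = b we get b = -1, and a·π/4 + -1 = 10 gives a = 44/π, so
    z(θ) = (44/π) θ − 1.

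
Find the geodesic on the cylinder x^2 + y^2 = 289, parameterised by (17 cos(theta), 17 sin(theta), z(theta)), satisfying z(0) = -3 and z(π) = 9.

Parameterise the cylinder of radius R = 17 as
    r(θ) = (17 cos θ, 17 sin θ, z(θ)).
The arc-length element is
    ds = sqrt(289 + (dz/dθ)^2) dθ,
so the Lagrangian is L = sqrt(289 + z'^2).
L depends on z' only, not on z or θ, so ∂L/∂z = 0 and
    ∂L/∂z' = z' / sqrt(289 + z'^2).
The Euler-Lagrange equation gives
    d/dθ( z' / sqrt(289 + z'^2) ) = 0,
so z' is constant. Integrating once:
    z(θ) = a θ + b,
a helix on the cylinder (a straight line when the cylinder is unrolled). The constants a, b are determined by the endpoint conditions.
With endpoint conditions z(0) = -3 and z(π) = 9: from z(0) = b we get b = -3, and a·π + -3 = 9 gives a = 12/π, so
    z(θ) = (12/π) θ − 3.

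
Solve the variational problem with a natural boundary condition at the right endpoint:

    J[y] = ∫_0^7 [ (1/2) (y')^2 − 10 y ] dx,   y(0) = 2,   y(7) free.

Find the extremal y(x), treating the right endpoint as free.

The Lagrangian L = (1/2) (y')^2 − 10 y gives
    ∂L/∂y = −10,   ∂L/∂y' = y'.
Euler-Lagrange: d/dx(y') − (−10) = 0, i.e. y'' + 10 = 0, so
    y(x) = −(10/2) x^2 + C1 x + C2.
Fixed left endpoint y(0) = 2 ⇒ C2 = 2.
The right endpoint x = 7 is free, so the natural (transversality) condition is ∂L/∂y' |_{x=7} = 0, i.e. y'(7) = 0.
Compute y'(x) = −10 x + C1, so y'(7) = −70 + C1 = 0 ⇒ C1 = 70.
Therefore the extremal is
    y(x) = −5 x^2 + 70 x + 2.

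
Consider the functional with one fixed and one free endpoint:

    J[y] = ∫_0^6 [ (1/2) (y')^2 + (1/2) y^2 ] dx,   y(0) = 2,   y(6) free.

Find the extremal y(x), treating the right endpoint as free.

The Lagrangian L = (1/2) (y')^2 + (1/2) y^2 gives
    ∂L/∂y = 1 y,   ∂L/∂y' = y'.
Euler-Lagrange: y'' − y = 0.
With k = 1, the general solution is
    y(x) = A cosh(x) + B sinh(x).
Fixed left endpoint y(0) = 2 ⇒ A = 2.
The right endpoint x = 6 is free, so the natural (transversality) condition is ∂L/∂y' |_{x=6} = 0, i.e. y'(6) = 0.
Compute y'(x) = A k sinh(k x) + B k cosh(k x), so
    y'(6) = A k sinh(k·6) + B k cosh(k·6) = 0
    ⇒ B = −A tanh(k·6) = − 2 tanh(1·6).
Therefore the extremal is
    y(x) = 2 cosh(1 x) − 2 tanh(1·6) sinh(1 x).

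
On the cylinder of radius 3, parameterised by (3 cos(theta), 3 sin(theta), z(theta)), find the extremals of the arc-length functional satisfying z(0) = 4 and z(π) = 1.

Parameterise the cylinder of radius R = 3 as
    r(θ) = (3 cos θ, 3 sin θ, z(θ)).
The arc-length element is
    ds = sqrt(9 + (dz/dθ)^2) dθ,
so the Lagrangian is L = sqrt(9 + z'^2).
L depends on z' only, not on z or θ, so ∂L/∂z = 0 and
    ∂L/∂z' = z' / sqrt(9 + z'^2).
The Euler-Lagrange equation gives
    d/dθ( z' / sqrt(9 + z'^2) ) = 0,
so z' is constant. Integrating once:
    z(θ) = a θ + b,
a helix on the cylinder (a straight line when the cylinder is unrolled). The constants a, b are determined by the endpoint conditions.
With endpoint conditions z(0) = 4 and z(π) = 1: from z(0) = b we get b = 4, and a·π + 4 = 1 gives a = -3/π, so
    z(θ) = (-3/π) θ + 4.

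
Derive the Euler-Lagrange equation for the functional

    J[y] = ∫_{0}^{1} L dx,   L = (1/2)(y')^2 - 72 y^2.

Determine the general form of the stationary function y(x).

The Lagrangian is L = (1/2)(y')^2 - 72 y^2.
∂L/∂y = -144y.
∂L/∂y' = y'.
The Euler-Lagrange equation d/dx(∂L/∂y') − ∂L/∂y = 0 becomes:
    y'' + 144 y = 0
General solution: y(x) = A sin(12x) + B cos(12x), where A and B are arbitrary constants fixed by the endpoint conditions.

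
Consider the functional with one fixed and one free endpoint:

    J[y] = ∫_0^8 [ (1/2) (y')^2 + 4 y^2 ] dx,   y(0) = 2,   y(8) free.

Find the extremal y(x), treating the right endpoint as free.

The Lagrangian L = (1/2) (y')^2 + 4 y^2 gives
    ∂L/∂y = 8 y,   ∂L/∂y' = y'.
Euler-Lagrange: y'' − 8 y = 0.
With k = sqrt(8), the general solution is
    y(x) = A cosh(sqrt(8) x) + B sinh(sqrt(8) x).
Fixed left endpoint y(0) = 2 ⇒ A = 2.
The right endpoint x = 8 is free, so the natural (transversality) condition is ∂L/∂y' |_{x=8} = 0, i.e. y'(8) = 0.
Compute y'(x) = A k sinh(k x) + B k cosh(k x), so
    y'(8) = A k sinh(k·8) + B k cosh(k·8) = 0
    ⇒ B = −A tanh(k·8) = − 2 tanh(sqrt(8)·8).
Therefore the extremal is
    y(x) = 2 cosh(sqrt(8) x) − 2 tanh(sqrt(8)·8) sinh(sqrt(8) x).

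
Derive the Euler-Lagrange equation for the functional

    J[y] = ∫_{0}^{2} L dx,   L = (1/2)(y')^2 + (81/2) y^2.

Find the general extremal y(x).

The Lagrangian is L = (1/2)(y')^2 + (81/2) y^2.
∂L/∂y = 81y.
∂L/∂y' = y'.
The Euler-Lagrange equation d/dx(∂L/∂y') − ∂L/∂y = 0 becomes:
    y'' - 81 y = 0
General solution: y(x) = A e^(9x) + B e^(-9x), where A and B are arbitrary constants fixed by the endpoint conditions.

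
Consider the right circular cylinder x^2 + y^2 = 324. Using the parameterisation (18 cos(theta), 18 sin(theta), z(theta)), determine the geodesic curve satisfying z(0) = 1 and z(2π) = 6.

Parameterise the cylinder of radius R = 18 as
    r(θ) = (18 cos θ, 18 sin θ, z(θ)).
The arc-length element is
    ds = sqrt(324 + (dz/dθ)^2) dθ,
so the Lagrangian is L = sqrt(324 + z'^2).
L depends on z' only, not on z or θ, so ∂L/∂z = 0 and
    ∂L/∂z' = z' / sqrt(324 + z'^2).
The Euler-Lagrange equation gives
    d/dθ( z' / sqrt(324 + z'^2) ) = 0,
so z' is constant. Integrating once:
    z(θ) = a θ + b,
a helix on the cylinder (a straight line when the cylinder is unrolled). The constants a, b are determined by the endpoint conditions.
With endpoint conditions z(0) = 1 and z(2π) = 6: from z(0) = b we get b = 1, and a·2π + 1 = 6 gives a = 5/(2π), so
    z(θ) = (5/(2π)) θ + 1.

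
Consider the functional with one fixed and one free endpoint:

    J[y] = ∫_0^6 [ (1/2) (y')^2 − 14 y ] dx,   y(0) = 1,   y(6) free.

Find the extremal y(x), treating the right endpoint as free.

The Lagrangian L = (1/2) (y')^2 − 14 y gives
    ∂L/∂y = −14,   ∂L/∂y' = y'.
Euler-Lagrange: d/dx(y') − (−14) = 0, i.e. y'' + 14 = 0, so
    y(x) = −(14/2) x^2 + C1 x + C2.
Fixed left endpoint y(0) = 1 ⇒ C2 = 1.
The right endpoint x = 6 is free, so the natural (transversality) condition is ∂L/∂y' |_{x=6} = 0, i.e. y'(6) = 0.
Compute y'(x) = −14 x + C1, so y'(6) = −84 + C1 = 0 ⇒ C1 = 84.
Therefore the extremal is
    y(x) = −7 x^2 + 84 x + 1.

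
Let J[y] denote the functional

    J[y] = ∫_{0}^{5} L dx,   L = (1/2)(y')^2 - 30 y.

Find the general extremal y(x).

The Lagrangian is L = (1/2)(y')^2 - 30 y.
∂L/∂y = -30.
∂L/∂y' = y'.
The Euler-Lagrange equation d/dx(∂L/∂y') − ∂L/∂y = 0 becomes:
    y'' + 30 = 0
General solution: y(x) = -15 x^2 + A x + B, where A and B are arbitrary constants fixed by the endpoint conditions.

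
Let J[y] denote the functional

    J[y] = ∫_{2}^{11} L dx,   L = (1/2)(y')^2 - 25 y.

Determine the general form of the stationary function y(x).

The Lagrangian is L = (1/2)(y')^2 - 25 y.
∂L/∂y = -25.
∂L/∂y' = y'.
The Euler-Lagrange equation d/dx(∂L/∂y') − ∂L/∂y = 0 becomes:
    y'' + 25 = 0
General solution: y(x) = -(25/2) x^2 + A x + B, where A and B are arbitrary constants fixed by the endpoint conditions.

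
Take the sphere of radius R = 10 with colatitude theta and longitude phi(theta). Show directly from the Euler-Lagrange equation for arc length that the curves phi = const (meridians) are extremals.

On the sphere of radius R = 10 with spherical coordinates (θ, φ), the induced metric is
    ds^2 = 100(dθ^2 + sin^2(θ) dφ^2).
Using θ as the parameter, the arc-length functional becomes
    J[φ] = ∫ 10 sqrt(1 + sin^2(θ) (dφ/dθ)^2) dθ.
So L = 10 sqrt(1 + sin^2(θ) φ'^2). Compute
    ∂L/∂φ = 0  (L has no explicit φ dependence),
    ∂L/∂φ' = 10 sin^2(θ) φ' / sqrt(1 + sin^2(θ) φ'^2).
For the candidate φ(θ) = c (constant), φ' = 0, so ∂L/∂φ' evaluated along the candidate vanishes, and ∂L/∂φ is identically zero. Hence
    d/dθ(∂L/∂φ') − ∂L/∂φ = 0
is satisfied. Therefore meridians φ = const are extremals of arc length — they are geodesics on the sphere.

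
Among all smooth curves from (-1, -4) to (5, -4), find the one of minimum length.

Arc-length functional: J[y] = ∫ sqrt(1 + (y')^2) dx.
Lagrangian L = sqrt(1 + (y')^2) has no explicit y dependence, so ∂L/∂y = 0 and the Euler-Lagrange equation gives
    d/dx( y' / sqrt(1 + (y')^2) ) = 0  ⇒  y' / sqrt(1 + (y')^2) = const.
Hence y' is constant, so y(x) is affine.
Fitting the endpoints (-1, -4) and (5, -4):
    slope m = ((-4) − (-4)) / (5 − (-1)) = 0,
    intercept c = (-4) − m·(-1) = -4.
Extremal: y(x) = -4.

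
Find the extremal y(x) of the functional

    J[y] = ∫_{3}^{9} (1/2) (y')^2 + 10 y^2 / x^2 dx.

The Lagrangian is L = (1/2) (y')^2 + 10 y^2 / x^2.
Compute ∂L/∂y = 20y/x^2, ∂L/∂y' = y'.
The Euler-Lagrange equation d/dx(∂L/∂y') − ∂L/∂y = 0 reduces to
    y'' − 20/x^2 · y = 0  (x > 0).
Its general solution is
    y(x) = A x^5 + B x^(-4),
with A, B fixed by the endpoint conditions.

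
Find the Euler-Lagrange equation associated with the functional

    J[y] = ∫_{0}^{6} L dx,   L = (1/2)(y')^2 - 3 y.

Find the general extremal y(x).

The Lagrangian is L = (1/2)(y')^2 - 3 y.
∂L/∂y = -3.
∂L/∂y' = y'.
The Euler-Lagrange equation d/dx(∂L/∂y') − ∂L/∂y = 0 becomes:
    y'' + 3 = 0
General solution: y(x) = -(3/2) x^2 + A x + B, where A and B are arbitrary constants fixed by the endpoint conditions.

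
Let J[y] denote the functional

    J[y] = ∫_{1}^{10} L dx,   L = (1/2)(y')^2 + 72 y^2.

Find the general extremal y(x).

The Lagrangian is L = (1/2)(y')^2 + 72 y^2.
∂L/∂y = 144y.
∂L/∂y' = y'.
The Euler-Lagrange equation d/dx(∂L/∂y') − ∂L/∂y = 0 becomes:
    y'' - 144 y = 0
General solution: y(x) = A e^(12x) + B e^(-12x), where A and B are arbitrary constants fixed by the endpoint conditions.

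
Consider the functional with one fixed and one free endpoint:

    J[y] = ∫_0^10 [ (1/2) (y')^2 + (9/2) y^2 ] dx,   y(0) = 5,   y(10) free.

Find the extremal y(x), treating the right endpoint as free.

The Lagrangian L = (1/2) (y')^2 + (9/2) y^2 gives
    ∂L/∂y = 9 y,   ∂L/∂y' = y'.
Euler-Lagrange: y'' − 9 y = 0.
With k = 3, the general solution is
    y(x) = A cosh(3 x) + B sinh(3 x).
Fixed left endpoint y(0) = 5 ⇒ A = 5.
The right endpoint x = 10 is free, so the natural (transversality) condition is ∂L/∂y' |_{x=10} = 0, i.e. y'(10) = 0.
Compute y'(x) = A k sinh(k x) + B k cosh(k x), so
    y'(10) = A k sinh(k·10) + B k cosh(k·10) = 0
    ⇒ B = −A tanh(k·10) = − 5 tanh(3·10).
Therefore the extremal is
    y(x) = 5 cosh(3 x) − 5 tanh(3·10) sinh(3 x).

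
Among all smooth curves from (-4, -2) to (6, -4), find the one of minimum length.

Arc-length functional: J[y] = ∫ sqrt(1 + (y')^2) dx.
Lagrangian L = sqrt(1 + (y')^2) has no explicit y dependence, so ∂L/∂y = 0 and the Euler-Lagrange equation gives
    d/dx( y' / sqrt(1 + (y')^2) ) = 0  ⇒  y' / sqrt(1 + (y')^2) = const.
Hence y' is constant, so y(x) is affine.
Fitting the endpoints (-4, -2) and (6, -4):
    slope m = ((-4) − (-2)) / (6 − (-4)) = -1/5,
    intercept c = (-2) − m·(-4) = -14/5.
Extremal: y(x) = (-1/5) x - 14/5.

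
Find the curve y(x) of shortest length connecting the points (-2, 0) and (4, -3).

Arc-length functional: J[y] = ∫ sqrt(1 + (y')^2) dx.
Lagrangian L = sqrt(1 + (y')^2) has no explicit y dependence, so ∂L/∂y = 0 and the Euler-Lagrange equation gives
    d/dx( y' / sqrt(1 + (y')^2) ) = 0  ⇒  y' / sqrt(1 + (y')^2) = const.
Hence y' is constant, so y(x) is affine.
Fitting the endpoints (-2, 0) and (4, -3):
    slope m = ((-3) − 0) / (4 − (-2)) = -1/2,
    intercept c = 0 − m·(-2) = -1.
Extremal: y(x) = (-1/2) x - 1.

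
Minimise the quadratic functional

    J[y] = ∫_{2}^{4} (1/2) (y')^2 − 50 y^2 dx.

The Lagrangian is L = (1/2) (y')^2 − 50 y^2.
Compute ∂L/∂y = -100y, ∂L/∂y' = y'.
The Euler-Lagrange equation d/dx(∂L/∂y') − ∂L/∂y = 0 reduces to
    y'' + 100 y = 0.
Its general solution is
    y(x) = A sin(10x) + B cos(10x),
with A, B fixed by the endpoint conditions.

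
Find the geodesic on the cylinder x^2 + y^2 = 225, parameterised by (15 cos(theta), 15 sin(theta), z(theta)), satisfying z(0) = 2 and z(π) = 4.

Parameterise the cylinder of radius R = 15 as
    r(θ) = (15 cos θ, 15 sin θ, z(θ)).
The arc-length element is
    ds = sqrt(225 + (dz/dθ)^2) dθ,
so the Lagrangian is L = sqrt(225 + z'^2).
L depends on z' only, not on z or θ, so ∂L/∂z = 0 and
    ∂L/∂z' = z' / sqrt(225 + z'^2).
The Euler-Lagrange equation gives
    d/dθ( z' / sqrt(225 + z'^2) ) = 0,
so z' is constant. Integrating once:
    z(θ) = a θ + b,
a helix on the cylinder (a straight line when the cylinder is unrolled). The constants a, b are determined by the endpoint conditions.
With endpoint conditions z(0) = 2 and z(π) = 4: from z(0) = b we get b = 2, and a·π + 2 = 4 gives a = 2/π, so
    z(θ) = (2/π) θ + 2.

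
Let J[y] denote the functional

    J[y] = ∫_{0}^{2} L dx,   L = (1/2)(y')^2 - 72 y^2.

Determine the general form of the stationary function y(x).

The Lagrangian is L = (1/2)(y')^2 - 72 y^2.
∂L/∂y = -144y.
∂L/∂y' = y'.
The Euler-Lagrange equation d/dx(∂L/∂y') − ∂L/∂y = 0 becomes:
    y'' + 144 y = 0
General solution: y(x) = A sin(12x) + B cos(12x), where A and B are arbitrary constants fixed by the endpoint conditions.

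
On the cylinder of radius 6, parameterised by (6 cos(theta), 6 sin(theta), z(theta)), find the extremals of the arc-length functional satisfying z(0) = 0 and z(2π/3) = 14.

Parameterise the cylinder of radius R = 6 as
    r(θ) = (6 cos θ, 6 sin θ, z(θ)).
The arc-length element is
    ds = sqrt(36 + (dz/dθ)^2) dθ,
so the Lagrangian is L = sqrt(36 + z'^2).
L depends on z' only, not on z or θ, so ∂L/∂z = 0 and
    ∂L/∂z' = z' / sqrt(36 + z'^2).
The Euler-Lagrange equation gives
    d/dθ( z' / sqrt(36 + z'^2) ) = 0,
so z' is constant. Integrating once:
    z(θ) = a θ + b,
a helix on the cylinder (a straight line when the cylinder is unrolled). The constants a, b are determined by the endpoint conditions.
With endpoint conditions z(0) = 0 and z(2π/3) = 14: from z(0) = b we get b = 0, and a·2π/3 + 0 = 14 gives a = 21/π, so
    z(θ) = (21/π) θ.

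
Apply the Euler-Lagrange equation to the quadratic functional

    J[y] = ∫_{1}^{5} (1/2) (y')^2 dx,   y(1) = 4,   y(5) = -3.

The Lagrangian is L = (1/2) (y')^2.
Compute ∂L/∂y = 0, ∂L/∂y' = y'.
The Euler-Lagrange equation d/dx(∂L/∂y') − ∂L/∂y = 0 reduces to
    y'' = 0.
Its general solution is
    y(x) = A x + B,
with A, B fixed by the endpoint conditions.
Applying the endpoint conditions y(1) = 4 and y(5) = -3: solve A·1 + B = 4 and A·5 + B = -3. Subtracting gives A(5 − 1) = -3 − 4, so A = -7/4, and B = 4 − A·1 = 23/4. Therefore
    y(x) = (-7/4) x + 23/4.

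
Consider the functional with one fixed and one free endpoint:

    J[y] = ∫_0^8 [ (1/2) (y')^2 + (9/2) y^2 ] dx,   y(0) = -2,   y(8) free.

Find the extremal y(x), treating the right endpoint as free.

The Lagrangian L = (1/2) (y')^2 + (9/2) y^2 gives
    ∂L/∂y = 9 y,   ∂L/∂y' = y'.
Euler-Lagrange: y'' − 9 y = 0.
With k = 3, the general solution is
    y(x) = A cosh(3 x) + B sinh(3 x).
Fixed left endpoint y(0) = -2 ⇒ A = -2.
The right endpoint x = 8 is free, so the natural (transversality) condition is ∂L/∂y' |_{x=8} = 0, i.e. y'(8) = 0.
Compute y'(x) = A k sinh(k x) + B k cosh(k x), so
    y'(8) = A k sinh(k·8) + B k cosh(k·8) = 0
    ⇒ B = −A tanh(k·8) = 2 tanh(3·8).
Therefore the extremal is
    y(x) = −2 cosh(3 x) + 2 tanh(3·8) sinh(3 x).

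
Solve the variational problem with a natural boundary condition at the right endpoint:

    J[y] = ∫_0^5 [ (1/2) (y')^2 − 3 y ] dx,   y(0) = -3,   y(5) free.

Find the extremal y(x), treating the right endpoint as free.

The Lagrangian L = (1/2) (y')^2 − 3 y gives
    ∂L/∂y = −3,   ∂L/∂y' = y'.
Euler-Lagrange: d/dx(y') − (−3) = 0, i.e. y'' + 3 = 0, so
    y(x) = −(3/2) x^2 + C1 x + C2.
Fixed left endpoint y(0) = -3 ⇒ C2 = -3.
The right endpoint x = 5 is free, so the natural (transversality) condition is ∂L/∂y' |_{x=5} = 0, i.e. y'(5) = 0.
Compute y'(x) = −3 x + C1, so y'(5) = −15 + C1 = 0 ⇒ C1 = 15.
Therefore the extremal is
    y(x) = −(3/2) x^2 + 15 x − 3.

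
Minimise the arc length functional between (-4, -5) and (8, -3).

Arc-length functional: J[y] = ∫ sqrt(1 + (y')^2) dx.
Lagrangian L = sqrt(1 + (y')^2) has no explicit y dependence, so ∂L/∂y = 0 and the Euler-Lagrange equation gives
    d/dx( y' / sqrt(1 + (y')^2) ) = 0  ⇒  y' / sqrt(1 + (y')^2) = const.
Hence y' is constant, so y(x) is affine.
Fitting the endpoints (-4, -5) and (8, -3):
    slope m = ((-3) − (-5)) / (8 − (-4)) = 1/6,
    intercept c = (-5) − m·(-4) = -13/3.
Extremal: y(x) = (1/6) x - 13/3.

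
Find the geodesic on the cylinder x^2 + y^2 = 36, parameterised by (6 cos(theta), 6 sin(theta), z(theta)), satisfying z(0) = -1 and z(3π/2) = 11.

Parameterise the cylinder of radius R = 6 as
    r(θ) = (6 cos θ, 6 sin θ, z(θ)).
The arc-length element is
    ds = sqrt(36 + (dz/dθ)^2) dθ,
so the Lagrangian is L = sqrt(36 + z'^2).
L depends on z' only, not on z or θ, so ∂L/∂z = 0 and
    ∂L/∂z' = z' / sqrt(36 + z'^2).
The Euler-Lagrange equation gives
    d/dθ( z' / sqrt(36 + z'^2) ) = 0,
so z' is constant. Integrating once:
    z(θ) = a θ + b,
a helix on the cylinder (a straight line when the cylinder is unrolled). The constants a, b are determined by the endpoint conditions.
With endpoint conditions z(0) = -1 and z(3π/2) = 11: from z(0) = b we get b = -1, and a·3π/2 + -1 = 11 gives a = 8/π, so
    z(θ) = (8/π) θ − 1.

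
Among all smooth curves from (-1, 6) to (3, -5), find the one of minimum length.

Arc-length functional: J[y] = ∫ sqrt(1 + (y')^2) dx.
Lagrangian L = sqrt(1 + (y')^2) has no explicit y dependence, so ∂L/∂y = 0 and the Euler-Lagrange equation gives
    d/dx( y' / sqrt(1 + (y')^2) ) = 0  ⇒  y' / sqrt(1 + (y')^2) = const.
Hence y' is constant, so y(x) is affine.
Fitting the endpoints (-1, 6) and (3, -5):
    slope m = ((-5) − 6) / (3 − (-1)) = -11/4,
    intercept c = 6 − m·(-1) = 13/4.
Extremal: y(x) = (-11/4) x + 13/4.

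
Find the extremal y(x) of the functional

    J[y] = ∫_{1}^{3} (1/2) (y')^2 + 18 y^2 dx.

The Lagrangian is L = (1/2) (y')^2 + 18 y^2.
Compute ∂L/∂y = 36y, ∂L/∂y' = y'.
The Euler-Lagrange equation d/dx(∂L/∂y') − ∂L/∂y = 0 reduces to
    y'' − 36 y = 0.
Its general solution is
    y(x) = A e^(6x) + B e^(−6x),
with A, B fixed by the endpoint conditions.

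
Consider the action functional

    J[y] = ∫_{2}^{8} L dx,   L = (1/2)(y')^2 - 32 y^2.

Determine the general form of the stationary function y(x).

The Lagrangian is L = (1/2)(y')^2 - 32 y^2.
∂L/∂y = -64y.
∂L/∂y' = y'.
The Euler-Lagrange equation d/dx(∂L/∂y') − ∂L/∂y = 0 becomes:
    y'' + 64 y = 0
General solution: y(x) = A sin(8x) + B cos(8x), where A and B are arbitrary constants fixed by the endpoint conditions.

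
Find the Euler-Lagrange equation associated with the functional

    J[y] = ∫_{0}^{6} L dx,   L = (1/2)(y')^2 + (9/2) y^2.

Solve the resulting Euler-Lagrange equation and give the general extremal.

The Lagrangian is L = (1/2)(y')^2 + (9/2) y^2.
∂L/∂y = 9y.
∂L/∂y' = y'.
The Euler-Lagrange equation d/dx(∂L/∂y') − ∂L/∂y = 0 becomes:
    y'' - 9 y = 0
General solution: y(x) = A e^(3x) + B e^(-3x), where A and B are arbitrary constants fixed by the endpoint conditions.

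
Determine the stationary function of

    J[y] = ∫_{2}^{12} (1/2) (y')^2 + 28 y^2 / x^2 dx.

The Lagrangian is L = (1/2) (y')^2 + 28 y^2 / x^2.
Compute ∂L/∂y = 56y/x^2, ∂L/∂y' = y'.
The Euler-Lagrange equation d/dx(∂L/∂y') − ∂L/∂y = 0 reduces to
    y'' − 56/x^2 · y = 0  (x > 0).
Its general solution is
    y(x) = A x^8 + B x^(-7),
with A, B fixed by the endpoint conditions.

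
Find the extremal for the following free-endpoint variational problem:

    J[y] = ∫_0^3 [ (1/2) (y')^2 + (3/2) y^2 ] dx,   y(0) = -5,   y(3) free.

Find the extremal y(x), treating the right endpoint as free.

The Lagrangian L = (1/2) (y')^2 + (3/2) y^2 gives
    ∂L/∂y = 3 y,   ∂L/∂y' = y'.
Euler-Lagrange: y'' − 3 y = 0.
With k = sqrt(3), the general solution is
    y(x) = A cosh(sqrt(3) x) + B sinh(sqrt(3) x).
Fixed left endpoint y(0) = -5 ⇒ A = -5.
The right endpoint x = 3 is free, so the natural (transversality) condition is ∂L/∂y' |_{x=3} = 0, i.e. y'(3) = 0.
Compute y'(x) = A k sinh(k x) + B k cosh(k x), so
    y'(3) = A k sinh(k·3) + B k cosh(k·3) = 0
    ⇒ B = −A tanh(k·3) = 5 tanh(sqrt(3)·3).
Therefore the extremal is
    y(x) = −5 cosh(sqrt(3) x) + 5 tanh(sqrt(3)·3) sinh(sqrt(3) x).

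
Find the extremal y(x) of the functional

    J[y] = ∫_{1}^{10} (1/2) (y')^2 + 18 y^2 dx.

The Lagrangian is L = (1/2) (y')^2 + 18 y^2.
Compute ∂L/∂y = 36y, ∂L/∂y' = y'.
The Euler-Lagrange equation d/dx(∂L/∂y') − ∂L/∂y = 0 reduces to
    y'' − 36 y = 0.
Its general solution is
    y(x) = A e^(6x) + B e^(−6x),
with A, B fixed by the endpoint conditions.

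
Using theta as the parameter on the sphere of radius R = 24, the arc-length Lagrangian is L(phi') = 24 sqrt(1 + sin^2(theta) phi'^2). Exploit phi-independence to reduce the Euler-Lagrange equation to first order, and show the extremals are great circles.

On the sphere of radius R = 24 with spherical coordinates (θ, φ), the induced metric is
    ds^2 = 576(dθ^2 + sin^2(θ) dφ^2).
Parameterise by θ; the arc-length functional is
    J[φ] = ∫ 24 sqrt(1 + sin^2(θ) (dφ/dθ)^2) dθ,
so L = 24 sqrt(1 + sin^2(θ) φ'^2). Compute
    ∂L/∂φ = 0  (L has no explicit φ dependence),
    ∂L/∂φ' = 24 sin^2(θ) φ' / sqrt(1 + sin^2(θ) φ'^2).
Since ∂L/∂φ = 0, the Euler-Lagrange equation
    d/dθ(∂L/∂φ') − ∂L/∂φ = 0
reduces to d/dθ(∂L/∂φ') = 0, i.e. the momentum conjugate to φ is conserved:
    24 sin^2(θ) φ' / sqrt(1 + sin^2(θ) φ'^2) = C.
The overall factor of 24 is constant, so dividing through gives Clairaut's relation sin^2(θ) φ' / sqrt(1 + sin^2(θ) φ'^2) = C' (with C' = C/24). Solving for φ' and integrating gives the great-circle family
    cot(θ) = A cos(φ − φ_0),
i.e. the intersection of the sphere with a plane through the origin. The two constants A and φ_0 (equivalently C and one phase) are fixed by the two endpoint conditions.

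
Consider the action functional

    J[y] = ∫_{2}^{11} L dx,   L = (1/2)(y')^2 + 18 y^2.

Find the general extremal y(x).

The Lagrangian is L = (1/2)(y')^2 + 18 y^2.
∂L/∂y = 36y.
∂L/∂y' = y'.
The Euler-Lagrange equation d/dx(∂L/∂y') − ∂L/∂y = 0 becomes:
    y'' - 36 y = 0
General solution: y(x) = A e^(6x) + B e^(-6x), where A and B are arbitrary constants fixed by the endpoint conditions.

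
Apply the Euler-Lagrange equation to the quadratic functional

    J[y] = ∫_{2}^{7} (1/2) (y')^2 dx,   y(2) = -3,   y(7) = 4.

The Lagrangian is L = (1/2) (y')^2.
Compute ∂L/∂y = 0, ∂L/∂y' = y'.
The Euler-Lagrange equation d/dx(∂L/∂y') − ∂L/∂y = 0 reduces to
    y'' = 0.
Its general solution is
    y(x) = A x + B,
with A, B fixed by the endpoint conditions.
Applying the endpoint conditions y(2) = -3 and y(7) = 4: solve A·2 + B = -3 and A·7 + B = 4. Subtracting gives A(7 − 2) = 4 − -3, so A = 7/5, and B = -3 − A·2 = -29/5. Therefore
    y(x) = (7/5) x - 29/5.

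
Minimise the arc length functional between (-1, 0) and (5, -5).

Arc-length functional: J[y] = ∫ sqrt(1 + (y')^2) dx.
Lagrangian L = sqrt(1 + (y')^2) has no explicit y dependence, so ∂L/∂y = 0 and the Euler-Lagrange equation gives
    d/dx( y' / sqrt(1 + (y')^2) ) = 0  ⇒  y' / sqrt(1 + (y')^2) = const.
Hence y' is constant, so y(x) is affine.
Fitting the endpoints (-1, 0) and (5, -5):
    slope m = ((-5) − 0) / (5 − (-1)) = -5/6,
    intercept c = 0 − m·(-1) = -5/6.
Extremal: y(x) = (-5/6) x - 5/6.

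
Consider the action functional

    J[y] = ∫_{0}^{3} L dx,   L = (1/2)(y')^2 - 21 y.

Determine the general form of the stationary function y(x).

The Lagrangian is L = (1/2)(y')^2 - 21 y.
∂L/∂y = -21.
∂L/∂y' = y'.
The Euler-Lagrange equation d/dx(∂L/∂y') − ∂L/∂y = 0 becomes:
    y'' + 21 = 0
General solution: y(x) = -(21/2) x^2 + A x + B, where A and B are arbitrary constants fixed by the endpoint conditions.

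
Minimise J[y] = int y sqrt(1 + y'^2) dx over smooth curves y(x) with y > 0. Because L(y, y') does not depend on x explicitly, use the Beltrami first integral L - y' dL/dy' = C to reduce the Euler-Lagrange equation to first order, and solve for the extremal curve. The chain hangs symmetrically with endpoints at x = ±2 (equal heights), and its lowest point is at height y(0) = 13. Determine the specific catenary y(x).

The Lagrangian L(y, y') = y sqrt(1 + y'^2) has no explicit x dependence, so the Beltrami identity applies:
    L − y' ∂L/∂y' = C.
Compute ∂L/∂y' = y · y' / sqrt(1 + y'^2). Then
    L − y' ∂L/∂y'
    = y sqrt(1 + y'^2) − y · y'^2 / sqrt(1 + y'^2)
    = y (1 + y'^2 − y'^2) / sqrt(1 + y'^2)
    = y / sqrt(1 + y'^2) = C.
Squaring gives y^2 = C^2 (1 + y'^2), i.e.
    y'^2 = y^2 / C^2 − 1.
Separating variables,
    dy / sqrt(y^2 − C^2) = dx / C,
and integrating gives arccosh(y / C) = (x − a)/C, so
    y(x) = C cosh((x − a)/C),
the catenary. The constants C and a are fixed by the two endpoint conditions (and, for the hanging-chain problem, the length constraint selects C).
Now fit the given data. The endpoints x = ±2 are symmetric at equal height, so the catenary is even about its minimum: a = 0 and y(x) = C cosh(x/C). The lowest point is y(0) = C cosh(0) = C, and we are told y(0) = 13, so C = 13. Therefore
    y(x) = 13 cosh(x/13),
and at the endpoints
    y(±2) = 13 cosh(2/13).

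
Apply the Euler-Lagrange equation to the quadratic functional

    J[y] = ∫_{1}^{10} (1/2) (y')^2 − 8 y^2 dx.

The Lagrangian is L = (1/2) (y')^2 − 8 y^2.
Compute ∂L/∂y = -16y, ∂L/∂y' = y'.
The Euler-Lagrange equation d/dx(∂L/∂y') − ∂L/∂y = 0 reduces to
    y'' + 16 y = 0.
Its general solution is
    y(x) = A sin(4x) + B cos(4x),
with A, B fixed by the endpoint conditions.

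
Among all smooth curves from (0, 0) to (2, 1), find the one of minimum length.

Arc-length functional: J[y] = ∫ sqrt(1 + (y')^2) dx.
Lagrangian L = sqrt(1 + (y')^2) has no explicit y dependence, so ∂L/∂y = 0 and the Euler-Lagrange equation gives
    d/dx( y' / sqrt(1 + (y')^2) ) = 0  ⇒  y' / sqrt(1 + (y')^2) = const.
Hence y' is constant, so y(x) is affine.
Fitting the endpoints (0, 0) and (2, 1):
    slope m = (1 − 0) / (2 − 0) = 1/2,
    intercept c = 0 − m·0 = 0.
Extremal: y(x) = (1/2) x.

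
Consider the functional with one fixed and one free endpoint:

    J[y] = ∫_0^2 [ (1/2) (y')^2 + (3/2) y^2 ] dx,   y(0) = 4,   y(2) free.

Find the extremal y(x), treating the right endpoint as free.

The Lagrangian L = (1/2) (y')^2 + (3/2) y^2 gives
    ∂L/∂y = 3 y,   ∂L/∂y' = y'.
Euler-Lagrange: y'' − 3 y = 0.
With k = sqrt(3), the general solution is
    y(x) = A cosh(sqrt(3) x) + B sinh(sqrt(3) x).
Fixed left endpoint y(0) = 4 ⇒ A = 4.
The right endpoint x = 2 is free, so the natural (transversality) condition is ∂L/∂y' |_{x=2} = 0, i.e. y'(2) = 0.
Compute y'(x) = A k sinh(k x) + B k cosh(k x), so
    y'(2) = A k sinh(k·2) + B k cosh(k·2) = 0
    ⇒ B = −A tanh(k·2) = − 4 tanh(sqrt(3)·2).
Therefore the extremal is
    y(x) = 4 cosh(sqrt(3) x) − 4 tanh(sqrt(3)·2) sinh(sqrt(3) x).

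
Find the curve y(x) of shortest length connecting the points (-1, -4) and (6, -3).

Arc-length functional: J[y] = ∫ sqrt(1 + (y')^2) dx.
Lagrangian L = sqrt(1 + (y')^2) has no explicit y dependence, so ∂L/∂y = 0 and the Euler-Lagrange equation gives
    d/dx( y' / sqrt(1 + (y')^2) ) = 0  ⇒  y' / sqrt(1 + (y')^2) = const.
Hence y' is constant, so y(x) is affine.
Fitting the endpoints (-1, -4) and (6, -3):
    slope m = ((-3) − (-4)) / (6 − (-1)) = 1/7,
    intercept c = (-4) − m·(-1) = -27/7.
Extremal: y(x) = (1/7) x - 27/7.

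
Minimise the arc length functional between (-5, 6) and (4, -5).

Arc-length functional: J[y] = ∫ sqrt(1 + (y')^2) dx.
Lagrangian L = sqrt(1 + (y')^2) has no explicit y dependence, so ∂L/∂y = 0 and the Euler-Lagrange equation gives
    d/dx( y' / sqrt(1 + (y')^2) ) = 0  ⇒  y' / sqrt(1 + (y')^2) = const.
Hence y' is constant, so y(x) is affine.
Fitting the endpoints (-5, 6) and (4, -5):
    slope m = ((-5) − 6) / (4 − (-5)) = -11/9,
    intercept c = 6 − m·(-5) = -1/9.
Extremal: y(x) = (-11/9) x - 1/9.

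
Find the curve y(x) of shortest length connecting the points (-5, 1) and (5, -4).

Arc-length functional: J[y] = ∫ sqrt(1 + (y')^2) dx.
Lagrangian L = sqrt(1 + (y')^2) has no explicit y dependence, so ∂L/∂y = 0 and the Euler-Lagrange equation gives
    d/dx( y' / sqrt(1 + (y')^2) ) = 0  ⇒  y' / sqrt(1 + (y')^2) = const.
Hence y' is constant, so y(x) is affine.
Fitting the endpoints (-5, 1) and (5, -4):
    slope m = ((-4) − 1) / (5 − (-5)) = -1/2,
    intercept c = 1 − m·(-5) = -3/2.
Extremal: y(x) = (-1/2) x - 3/2.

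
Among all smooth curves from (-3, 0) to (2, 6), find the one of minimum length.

Arc-length functional: J[y] = ∫ sqrt(1 + (y')^2) dx.
Lagrangian L = sqrt(1 + (y')^2) has no explicit y dependence, so ∂L/∂y = 0 and the Euler-Lagrange equation gives
    d/dx( y' / sqrt(1 + (y')^2) ) = 0  ⇒  y' / sqrt(1 + (y')^2) = const.
Hence y' is constant, so y(x) is affine.
Fitting the endpoints (-3, 0) and (2, 6):
    slope m = (6 − 0) / (2 − (-3)) = 6/5,
    intercept c = 0 − m·(-3) = 18/5.
Extremal: y(x) = (6/5) x + 18/5.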